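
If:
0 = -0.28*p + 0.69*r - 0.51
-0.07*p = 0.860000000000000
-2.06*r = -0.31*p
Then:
No Solution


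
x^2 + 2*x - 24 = (x - 4)*(x + 6)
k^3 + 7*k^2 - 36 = (k - 2)*(k + 3)*(k + 6)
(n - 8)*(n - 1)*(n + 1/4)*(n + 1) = n^4 - 31*n^3/4 - 3*n^2 + 31*n/4 + 2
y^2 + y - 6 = (y - 2)*(y + 3)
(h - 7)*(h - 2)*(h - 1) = h^3 - 10*h^2 + 23*h - 14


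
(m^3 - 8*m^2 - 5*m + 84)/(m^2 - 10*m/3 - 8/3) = 3*(m^2 - 4*m - 21)/(3*m + 2)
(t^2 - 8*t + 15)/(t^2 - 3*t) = (t - 5)/t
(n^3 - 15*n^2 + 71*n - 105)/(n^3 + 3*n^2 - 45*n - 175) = (n^2 - 8*n + 15)/(n^2 + 10*n + 25)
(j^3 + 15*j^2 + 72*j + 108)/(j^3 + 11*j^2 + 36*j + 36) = (j + 6)/(j + 2)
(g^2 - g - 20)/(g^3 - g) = (g^2 - g - 20)/(g^3 - g)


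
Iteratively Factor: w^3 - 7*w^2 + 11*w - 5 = (w - 1)*(w^2 - 6*w + 5) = (w - 5)*(w - 1)*(w - 1)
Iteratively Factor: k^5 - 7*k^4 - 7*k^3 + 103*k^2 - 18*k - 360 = (k - 4)*(k^4 - 3*k^3 - 19*k^2 + 27*k + 90) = (k - 4)*(k + 2)*(k^3 - 5*k^2 - 9*k + 45) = (k - 4)*(k + 2)*(k + 3)*(k^2 - 8*k + 15) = (k - 4)*(k - 3)*(k + 2)*(k + 3)*(k - 5)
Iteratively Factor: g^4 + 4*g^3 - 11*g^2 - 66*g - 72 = (g + 2)*(g^3 + 2*g^2 - 15*g - 36) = (g - 4)*(g + 2)*(g^2 + 6*g + 9) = (g - 4)*(g + 2)*(g + 3)*(g + 3)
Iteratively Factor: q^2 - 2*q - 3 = (q + 1)*(q - 3)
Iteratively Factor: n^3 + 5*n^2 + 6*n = (n + 3)*(n^2 + 2*n) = (n + 2)*(n + 3)*(n)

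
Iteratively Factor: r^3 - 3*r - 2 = (r + 1)*(r^2 - r - 2) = (r - 2)*(r + 1)*(r + 1)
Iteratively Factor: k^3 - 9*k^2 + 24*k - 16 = (k - 4)*(k^2 - 5*k + 4) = (k - 4)*(k - 1)*(k - 4)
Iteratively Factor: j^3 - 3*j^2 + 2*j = (j - 2)*(j^2 - j) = j*(j - 2)*(j - 1)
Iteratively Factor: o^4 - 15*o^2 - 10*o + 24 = (o - 4)*(o^3 + 4*o^2 + o - 6) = (o - 4)*(o + 3)*(o^2 + o - 2) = (o - 4)*(o - 1)*(o + 3)*(o + 2)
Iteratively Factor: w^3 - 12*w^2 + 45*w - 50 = (w - 2)*(w^2 - 10*w + 25) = (w - 5)*(w - 2)*(w - 5)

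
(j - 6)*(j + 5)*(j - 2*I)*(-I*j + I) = -I*j^4 - 2*j^3 + 2*I*j^3 + 4*j^2 + 29*I*j^2 + 58*j - 30*I*j - 60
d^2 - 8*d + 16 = (d - 4)^2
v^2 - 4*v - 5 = (v - 5)*(v + 1)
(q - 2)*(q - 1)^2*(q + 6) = q^4 + 2*q^3 - 19*q^2 + 28*q - 12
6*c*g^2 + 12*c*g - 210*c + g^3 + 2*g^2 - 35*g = (6*c + g)*(g - 5)*(g + 7)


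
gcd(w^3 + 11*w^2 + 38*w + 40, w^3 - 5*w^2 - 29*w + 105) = w + 5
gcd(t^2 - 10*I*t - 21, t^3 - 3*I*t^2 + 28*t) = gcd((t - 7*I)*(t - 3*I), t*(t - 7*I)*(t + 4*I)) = t - 7*I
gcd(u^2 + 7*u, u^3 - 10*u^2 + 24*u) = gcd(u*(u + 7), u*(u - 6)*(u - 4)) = u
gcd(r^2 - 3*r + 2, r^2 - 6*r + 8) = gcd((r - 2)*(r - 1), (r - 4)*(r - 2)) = r - 2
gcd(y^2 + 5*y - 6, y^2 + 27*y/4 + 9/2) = y + 6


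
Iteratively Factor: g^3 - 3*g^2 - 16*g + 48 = (g - 4)*(g^2 + g - 12) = (g - 4)*(g - 3)*(g + 4)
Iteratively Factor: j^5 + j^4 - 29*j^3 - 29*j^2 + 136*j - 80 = (j - 1)*(j^4 + 2*j^3 - 27*j^2 - 56*j + 80) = (j - 1)*(j + 4)*(j^3 - 2*j^2 - 19*j + 20) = (j - 1)^2*(j + 4)*(j^2 - j - 20) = (j - 5)*(j - 1)^2*(j + 4)*(j + 4)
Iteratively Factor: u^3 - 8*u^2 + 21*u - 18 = (u - 2)*(u^2 - 6*u + 9) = (u - 3)*(u - 2)*(u - 3)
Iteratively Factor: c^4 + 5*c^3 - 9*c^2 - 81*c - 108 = (c + 3)*(c^3 + 2*c^2 - 15*c - 36) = (c + 3)^2*(c^2 - c - 12) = (c - 4)*(c + 3)^2*(c + 3)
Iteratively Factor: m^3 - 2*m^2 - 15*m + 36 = (m - 3)*(m^2 + m - 12) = (m - 3)*(m + 4)*(m - 3)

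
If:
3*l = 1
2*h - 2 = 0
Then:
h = 1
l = 1/3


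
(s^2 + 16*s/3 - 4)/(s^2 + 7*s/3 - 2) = (s + 6)/(s + 3)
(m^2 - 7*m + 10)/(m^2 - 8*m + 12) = (m - 5)/(m - 6)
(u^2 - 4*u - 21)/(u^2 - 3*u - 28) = (u + 3)/(u + 4)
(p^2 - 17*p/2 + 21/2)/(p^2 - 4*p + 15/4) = 2*(p - 7)/(2*p - 5)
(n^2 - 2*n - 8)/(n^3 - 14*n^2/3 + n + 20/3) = 3*(n + 2)/(3*n^2 - 2*n - 5)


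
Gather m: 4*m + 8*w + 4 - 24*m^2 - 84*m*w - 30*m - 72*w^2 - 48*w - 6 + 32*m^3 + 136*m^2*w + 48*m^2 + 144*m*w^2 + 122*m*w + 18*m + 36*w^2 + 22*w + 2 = 32*m^3 + m^2*(136*w + 24) + m*(144*w^2 + 38*w - 8) - 36*w^2 - 18*w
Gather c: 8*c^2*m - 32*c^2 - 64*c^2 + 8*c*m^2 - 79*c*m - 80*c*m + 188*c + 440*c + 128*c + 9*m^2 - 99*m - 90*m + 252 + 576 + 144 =c^2*(8*m - 96) + c*(8*m^2 - 159*m + 756) + 9*m^2 - 189*m + 972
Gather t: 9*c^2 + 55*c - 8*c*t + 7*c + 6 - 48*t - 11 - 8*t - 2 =9*c^2 + 62*c + t*(-8*c - 56) - 7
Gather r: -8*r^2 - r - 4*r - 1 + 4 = -8*r^2 - 5*r + 3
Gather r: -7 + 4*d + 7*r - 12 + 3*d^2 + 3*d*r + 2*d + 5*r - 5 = 3*d^2 + 6*d + r*(3*d + 12) - 24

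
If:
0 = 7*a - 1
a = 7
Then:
No Solution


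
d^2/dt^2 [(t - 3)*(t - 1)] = 2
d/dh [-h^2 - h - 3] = -2*h - 1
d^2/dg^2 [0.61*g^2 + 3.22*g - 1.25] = 1.22000000000000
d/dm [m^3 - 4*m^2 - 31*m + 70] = 3*m^2 - 8*m - 31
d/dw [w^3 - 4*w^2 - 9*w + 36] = 3*w^2 - 8*w - 9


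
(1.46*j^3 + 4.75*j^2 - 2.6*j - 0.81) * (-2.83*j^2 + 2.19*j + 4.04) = -4.1318*j^5 - 10.2451*j^4 + 23.6589*j^3 + 15.7883*j^2 - 12.2779*j - 3.2724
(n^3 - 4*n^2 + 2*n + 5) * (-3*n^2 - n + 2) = -3*n^5 + 11*n^4 - 25*n^2 - n + 10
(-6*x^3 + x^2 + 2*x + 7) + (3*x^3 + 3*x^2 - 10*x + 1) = -3*x^3 + 4*x^2 - 8*x + 8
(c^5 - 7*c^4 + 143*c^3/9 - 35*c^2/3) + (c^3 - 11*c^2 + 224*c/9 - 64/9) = c^5 - 7*c^4 + 152*c^3/9 - 68*c^2/3 + 224*c/9 - 64/9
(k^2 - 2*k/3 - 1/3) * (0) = 0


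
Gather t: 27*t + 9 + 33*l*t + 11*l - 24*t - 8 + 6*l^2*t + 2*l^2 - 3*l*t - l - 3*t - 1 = 2*l^2 + 10*l + t*(6*l^2 + 30*l)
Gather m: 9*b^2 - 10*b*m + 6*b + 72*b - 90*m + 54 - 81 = 9*b^2 + 78*b + m*(-10*b - 90) - 27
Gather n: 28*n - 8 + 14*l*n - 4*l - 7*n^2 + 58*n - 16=-4*l - 7*n^2 + n*(14*l + 86) - 24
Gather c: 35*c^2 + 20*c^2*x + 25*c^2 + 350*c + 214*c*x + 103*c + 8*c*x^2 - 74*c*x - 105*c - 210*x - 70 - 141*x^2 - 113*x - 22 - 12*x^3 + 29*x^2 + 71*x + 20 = c^2*(20*x + 60) + c*(8*x^2 + 140*x + 348) - 12*x^3 - 112*x^2 - 252*x - 72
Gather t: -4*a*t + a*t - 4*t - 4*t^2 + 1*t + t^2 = -3*t^2 + t*(-3*a - 3)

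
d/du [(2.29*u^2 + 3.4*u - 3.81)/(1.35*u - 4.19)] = (3.0915*u^2 - 19.1902*u - 9.1025)/(1.8225*u^2 - 11.313*u + 17.5561)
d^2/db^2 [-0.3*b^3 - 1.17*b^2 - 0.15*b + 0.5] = -1.8*b - 2.34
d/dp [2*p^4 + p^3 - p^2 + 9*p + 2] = 8*p^3 + 3*p^2 - 2*p + 9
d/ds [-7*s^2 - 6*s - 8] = -14*s - 6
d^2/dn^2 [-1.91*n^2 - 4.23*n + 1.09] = -3.82000000000000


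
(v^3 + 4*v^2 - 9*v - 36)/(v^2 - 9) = v + 4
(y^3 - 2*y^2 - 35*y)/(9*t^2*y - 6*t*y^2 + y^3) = (y^2 - 2*y - 35)/(9*t^2 - 6*t*y + y^2)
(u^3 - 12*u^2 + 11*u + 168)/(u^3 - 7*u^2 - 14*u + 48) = (u - 7)/(u - 2)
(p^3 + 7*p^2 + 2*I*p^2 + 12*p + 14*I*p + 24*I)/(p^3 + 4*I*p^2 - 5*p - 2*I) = (p^2 + 7*p + 12)/(p^2 + 2*I*p - 1)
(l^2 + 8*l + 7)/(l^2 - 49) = (l + 1)/(l - 7)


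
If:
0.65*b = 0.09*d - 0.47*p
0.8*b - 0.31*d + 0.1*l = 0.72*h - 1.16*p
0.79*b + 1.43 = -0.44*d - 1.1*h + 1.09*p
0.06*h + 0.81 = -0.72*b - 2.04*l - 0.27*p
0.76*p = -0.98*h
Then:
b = -0.16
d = -12.81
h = 1.73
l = -0.10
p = -2.23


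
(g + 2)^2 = g^2 + 4*g + 4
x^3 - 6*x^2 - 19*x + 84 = (x - 7)*(x - 3)*(x + 4)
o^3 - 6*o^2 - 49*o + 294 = (o - 7)*(o - 6)*(o + 7)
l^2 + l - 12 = (l - 3)*(l + 4)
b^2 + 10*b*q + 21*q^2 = (b + 3*q)*(b + 7*q)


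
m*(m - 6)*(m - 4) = m^3 - 10*m^2 + 24*m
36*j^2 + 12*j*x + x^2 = (6*j + x)^2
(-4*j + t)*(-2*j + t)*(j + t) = 8*j^3 + 2*j^2*t - 5*j*t^2 + t^3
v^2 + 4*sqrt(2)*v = v*(v + 4*sqrt(2))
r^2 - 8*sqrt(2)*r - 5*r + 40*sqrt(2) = (r - 5)*(r - 8*sqrt(2))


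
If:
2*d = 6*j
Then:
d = 3*j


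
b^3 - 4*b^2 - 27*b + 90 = (b - 6)*(b - 3)*(b + 5)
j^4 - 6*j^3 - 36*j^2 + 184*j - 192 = (j - 8)*(j - 2)^2*(j + 6)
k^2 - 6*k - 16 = (k - 8)*(k + 2)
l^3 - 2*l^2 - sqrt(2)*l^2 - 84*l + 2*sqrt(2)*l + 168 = (l - 2)*(l - 7*sqrt(2))*(l + 6*sqrt(2))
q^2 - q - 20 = (q - 5)*(q + 4)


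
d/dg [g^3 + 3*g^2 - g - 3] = 3*g^2 + 6*g - 1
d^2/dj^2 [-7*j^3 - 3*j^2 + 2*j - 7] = -42*j - 6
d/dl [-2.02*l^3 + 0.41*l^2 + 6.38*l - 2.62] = -6.06*l^2 + 0.82*l + 6.38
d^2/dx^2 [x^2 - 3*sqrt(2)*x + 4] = 2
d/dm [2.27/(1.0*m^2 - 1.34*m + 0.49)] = (3.0418 - 4.54*m)/(1.0*m^2 - 1.34*m + 0.49)^2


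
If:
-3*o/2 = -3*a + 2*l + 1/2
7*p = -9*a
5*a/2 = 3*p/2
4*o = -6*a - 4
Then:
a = 0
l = 1/2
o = -1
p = 0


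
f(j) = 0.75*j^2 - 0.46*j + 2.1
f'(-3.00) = -4.96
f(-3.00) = 10.23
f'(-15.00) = -22.96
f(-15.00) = 177.75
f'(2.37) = 3.10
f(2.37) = 5.22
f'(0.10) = -0.31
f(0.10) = 2.06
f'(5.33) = 7.54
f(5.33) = 20.95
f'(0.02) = -0.43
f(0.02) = 2.09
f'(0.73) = 0.64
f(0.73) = 2.16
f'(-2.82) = -4.69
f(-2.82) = 9.36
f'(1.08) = 1.16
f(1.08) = 2.48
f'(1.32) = 1.52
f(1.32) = 2.80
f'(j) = 1.5*j - 0.46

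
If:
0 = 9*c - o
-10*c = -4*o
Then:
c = 0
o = 0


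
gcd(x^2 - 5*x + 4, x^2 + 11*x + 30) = 1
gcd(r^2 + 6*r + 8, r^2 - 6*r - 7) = 1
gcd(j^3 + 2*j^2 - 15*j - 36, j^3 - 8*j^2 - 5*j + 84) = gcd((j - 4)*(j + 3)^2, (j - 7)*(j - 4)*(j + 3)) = j^2 - j - 12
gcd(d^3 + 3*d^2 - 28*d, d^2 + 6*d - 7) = d + 7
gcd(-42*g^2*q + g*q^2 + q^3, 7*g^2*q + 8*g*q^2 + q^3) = 7*g*q + q^2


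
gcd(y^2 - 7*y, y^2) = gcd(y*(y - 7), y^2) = y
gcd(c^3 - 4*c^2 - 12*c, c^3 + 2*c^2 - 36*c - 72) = c^2 - 4*c - 12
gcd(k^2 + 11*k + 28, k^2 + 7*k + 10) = 1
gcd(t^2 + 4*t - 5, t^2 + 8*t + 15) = t + 5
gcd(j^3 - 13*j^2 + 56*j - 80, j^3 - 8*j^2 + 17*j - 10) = j - 5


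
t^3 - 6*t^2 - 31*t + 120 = (t - 8)*(t - 3)*(t + 5)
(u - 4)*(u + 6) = u^2 + 2*u - 24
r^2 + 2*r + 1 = (r + 1)^2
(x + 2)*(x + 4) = x^2 + 6*x + 8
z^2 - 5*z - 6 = (z - 6)*(z + 1)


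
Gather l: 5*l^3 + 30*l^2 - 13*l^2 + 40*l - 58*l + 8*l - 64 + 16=5*l^3 + 17*l^2 - 10*l - 48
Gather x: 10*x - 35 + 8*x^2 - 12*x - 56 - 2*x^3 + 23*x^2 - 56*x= -2*x^3 + 31*x^2 - 58*x - 91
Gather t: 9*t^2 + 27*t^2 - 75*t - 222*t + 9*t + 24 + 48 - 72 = 36*t^2 - 288*t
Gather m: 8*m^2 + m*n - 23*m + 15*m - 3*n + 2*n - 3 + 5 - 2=8*m^2 + m*(n - 8) - n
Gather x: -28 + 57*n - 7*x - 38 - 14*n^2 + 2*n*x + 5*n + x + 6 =-14*n^2 + 62*n + x*(2*n - 6) - 60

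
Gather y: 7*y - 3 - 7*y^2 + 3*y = -7*y^2 + 10*y - 3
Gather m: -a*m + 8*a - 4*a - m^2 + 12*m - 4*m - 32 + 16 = 4*a - m^2 + m*(8 - a) - 16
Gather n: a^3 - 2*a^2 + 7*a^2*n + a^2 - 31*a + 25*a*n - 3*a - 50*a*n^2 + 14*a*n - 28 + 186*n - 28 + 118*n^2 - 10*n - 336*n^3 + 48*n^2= a^3 - a^2 - 34*a - 336*n^3 + n^2*(166 - 50*a) + n*(7*a^2 + 39*a + 176) - 56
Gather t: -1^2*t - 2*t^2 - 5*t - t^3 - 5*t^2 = -t^3 - 7*t^2 - 6*t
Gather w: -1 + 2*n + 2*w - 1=2*n + 2*w - 2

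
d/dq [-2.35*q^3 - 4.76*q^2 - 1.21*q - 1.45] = -7.05*q^2 - 9.52*q - 1.21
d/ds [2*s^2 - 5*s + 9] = 4*s - 5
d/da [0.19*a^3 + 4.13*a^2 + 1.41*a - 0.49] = 0.57*a^2 + 8.26*a + 1.41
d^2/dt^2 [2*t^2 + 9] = 4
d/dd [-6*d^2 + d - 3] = 1 - 12*d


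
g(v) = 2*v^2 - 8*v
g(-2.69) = 35.99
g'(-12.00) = -56.00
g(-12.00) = 384.00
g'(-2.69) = -18.76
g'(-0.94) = -11.76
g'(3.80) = 7.20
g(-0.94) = 9.29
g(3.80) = -1.52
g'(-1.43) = -13.72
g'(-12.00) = -56.00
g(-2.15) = 26.44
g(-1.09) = 11.10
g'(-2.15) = -16.60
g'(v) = 4*v - 8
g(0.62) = -4.19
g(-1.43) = 15.53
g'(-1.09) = -12.36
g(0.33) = -2.42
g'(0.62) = -5.52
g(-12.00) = 384.00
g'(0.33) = -6.68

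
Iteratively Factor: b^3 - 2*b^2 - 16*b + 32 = (b - 2)*(b^2 - 16) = (b - 4)*(b - 2)*(b + 4)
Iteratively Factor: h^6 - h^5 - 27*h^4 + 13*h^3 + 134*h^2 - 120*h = (h - 2)*(h^5 + h^4 - 25*h^3 - 37*h^2 + 60*h) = (h - 2)*(h + 4)*(h^4 - 3*h^3 - 13*h^2 + 15*h) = (h - 5)*(h - 2)*(h + 4)*(h^3 + 2*h^2 - 3*h) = (h - 5)*(h - 2)*(h + 3)*(h + 4)*(h^2 - h) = (h - 5)*(h - 2)*(h - 1)*(h + 3)*(h + 4)*(h)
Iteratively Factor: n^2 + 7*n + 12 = (n + 3)*(n + 4)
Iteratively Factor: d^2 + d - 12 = (d + 4)*(d - 3)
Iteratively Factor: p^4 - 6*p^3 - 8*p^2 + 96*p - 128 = (p - 4)*(p^3 - 2*p^2 - 16*p + 32) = (p - 4)*(p - 2)*(p^2 - 16) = (p - 4)^2*(p - 2)*(p + 4)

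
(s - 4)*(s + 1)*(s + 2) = s^3 - s^2 - 10*s - 8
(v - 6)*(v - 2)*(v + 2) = v^3 - 6*v^2 - 4*v + 24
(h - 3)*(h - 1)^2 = h^3 - 5*h^2 + 7*h - 3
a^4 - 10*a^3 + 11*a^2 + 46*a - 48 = (a - 8)*(a - 3)*(a - 1)*(a + 2)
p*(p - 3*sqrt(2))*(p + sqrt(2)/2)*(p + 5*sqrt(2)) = p^4 + 5*sqrt(2)*p^3/2 - 28*p^2 - 15*sqrt(2)*p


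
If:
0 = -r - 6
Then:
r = -6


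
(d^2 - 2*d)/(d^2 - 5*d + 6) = d/(d - 3)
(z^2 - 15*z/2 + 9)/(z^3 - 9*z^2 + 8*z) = (z^2 - 15*z/2 + 9)/(z*(z^2 - 9*z + 8))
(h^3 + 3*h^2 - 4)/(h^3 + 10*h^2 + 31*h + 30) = (h^2 + h - 2)/(h^2 + 8*h + 15)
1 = 1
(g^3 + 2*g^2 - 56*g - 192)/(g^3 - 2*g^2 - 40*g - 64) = (g + 6)/(g + 2)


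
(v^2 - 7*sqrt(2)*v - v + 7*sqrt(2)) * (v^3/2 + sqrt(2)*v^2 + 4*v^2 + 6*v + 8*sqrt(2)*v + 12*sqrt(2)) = v^5/2 - 5*sqrt(2)*v^4/2 + 7*v^4/2 - 35*sqrt(2)*v^3/2 - 12*v^3 - 104*v^2 - 10*sqrt(2)*v^2 - 56*v + 30*sqrt(2)*v + 168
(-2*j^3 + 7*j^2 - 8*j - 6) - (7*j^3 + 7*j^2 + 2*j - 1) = -9*j^3 - 10*j - 5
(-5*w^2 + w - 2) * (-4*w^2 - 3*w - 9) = 20*w^4 + 11*w^3 + 50*w^2 - 3*w + 18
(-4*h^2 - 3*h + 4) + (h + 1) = -4*h^2 - 2*h + 5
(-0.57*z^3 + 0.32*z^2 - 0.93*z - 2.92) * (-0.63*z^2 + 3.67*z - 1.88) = 0.3591*z^5 - 2.2935*z^4 + 2.8319*z^3 - 2.1751*z^2 - 8.968*z + 5.4896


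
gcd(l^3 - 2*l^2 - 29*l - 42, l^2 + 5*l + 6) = l^2 + 5*l + 6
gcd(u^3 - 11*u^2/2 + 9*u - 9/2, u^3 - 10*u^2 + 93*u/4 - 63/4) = u - 3/2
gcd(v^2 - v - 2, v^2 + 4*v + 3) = v + 1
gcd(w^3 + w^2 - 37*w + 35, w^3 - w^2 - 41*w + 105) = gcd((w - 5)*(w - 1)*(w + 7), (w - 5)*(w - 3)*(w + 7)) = w^2 + 2*w - 35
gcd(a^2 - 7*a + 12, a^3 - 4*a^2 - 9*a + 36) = a^2 - 7*a + 12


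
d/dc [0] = 0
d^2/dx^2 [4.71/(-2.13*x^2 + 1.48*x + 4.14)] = (-42.737598*x^2 + 29.695608*x + 4.71*(4.26*x - 1.48)*(8.52*x - 2.96) + 83.067444)/(-2.13*x^2 + 1.48*x + 4.14)^3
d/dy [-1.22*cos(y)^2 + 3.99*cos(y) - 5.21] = (2.44*cos(y) - 3.99)*sin(y)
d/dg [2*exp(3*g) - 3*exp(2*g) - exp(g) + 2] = (6*exp(2*g) - 6*exp(g) - 1)*exp(g)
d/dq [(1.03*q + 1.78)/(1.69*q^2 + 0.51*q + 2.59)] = (-1.7407*q^2 - 6.0164*q + 1.7599)/(2.8561*q^4 + 1.7238*q^3 + 9.0143*q^2 + 2.6418*q + 6.7081)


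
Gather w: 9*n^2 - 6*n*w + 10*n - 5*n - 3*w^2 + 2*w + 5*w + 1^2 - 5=9*n^2 + 5*n - 3*w^2 + w*(7 - 6*n) - 4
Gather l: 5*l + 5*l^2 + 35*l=5*l^2 + 40*l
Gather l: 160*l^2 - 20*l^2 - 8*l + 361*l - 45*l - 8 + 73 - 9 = 140*l^2 + 308*l + 56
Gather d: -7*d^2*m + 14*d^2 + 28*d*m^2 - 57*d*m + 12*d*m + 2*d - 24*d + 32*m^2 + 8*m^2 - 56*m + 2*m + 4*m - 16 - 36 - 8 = d^2*(14 - 7*m) + d*(28*m^2 - 45*m - 22) + 40*m^2 - 50*m - 60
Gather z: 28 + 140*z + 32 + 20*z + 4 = 160*z + 64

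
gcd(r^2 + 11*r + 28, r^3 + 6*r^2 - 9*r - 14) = r + 7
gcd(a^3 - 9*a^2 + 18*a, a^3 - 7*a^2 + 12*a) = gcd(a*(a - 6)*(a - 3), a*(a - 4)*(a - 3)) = a^2 - 3*a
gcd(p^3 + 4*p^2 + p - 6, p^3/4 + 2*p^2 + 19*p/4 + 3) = p + 3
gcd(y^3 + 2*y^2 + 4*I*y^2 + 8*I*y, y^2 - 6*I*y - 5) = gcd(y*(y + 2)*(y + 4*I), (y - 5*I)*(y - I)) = 1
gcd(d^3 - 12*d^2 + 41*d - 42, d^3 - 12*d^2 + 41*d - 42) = d^3 - 12*d^2 + 41*d - 42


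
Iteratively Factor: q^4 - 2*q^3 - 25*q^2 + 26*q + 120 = (q + 4)*(q^3 - 6*q^2 - q + 30) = (q - 3)*(q + 4)*(q^2 - 3*q - 10) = (q - 3)*(q + 2)*(q + 4)*(q - 5)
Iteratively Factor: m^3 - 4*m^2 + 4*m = (m - 2)*(m^2 - 2*m) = m*(m - 2)*(m - 2)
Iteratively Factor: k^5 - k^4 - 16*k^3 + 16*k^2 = (k)*(k^4 - k^3 - 16*k^2 + 16*k) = k*(k - 1)*(k^3 - 16*k) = k*(k - 1)*(k + 4)*(k^2 - 4*k) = k^2*(k - 1)*(k + 4)*(k - 4)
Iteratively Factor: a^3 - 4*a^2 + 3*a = (a - 3)*(a^2 - a) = a*(a - 3)*(a - 1)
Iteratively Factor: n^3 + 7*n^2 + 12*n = (n)*(n^2 + 7*n + 12) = n*(n + 3)*(n + 4)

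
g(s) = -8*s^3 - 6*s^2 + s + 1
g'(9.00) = -2051.00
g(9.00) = -6308.00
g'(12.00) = -3599.00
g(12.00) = -14675.00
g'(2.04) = -123.36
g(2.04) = -89.85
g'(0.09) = -0.27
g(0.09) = 1.04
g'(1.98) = -116.85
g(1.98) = -82.64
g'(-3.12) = -195.19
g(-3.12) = 182.44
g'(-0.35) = 2.26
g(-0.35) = 0.26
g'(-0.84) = -5.85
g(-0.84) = 0.67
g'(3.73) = -377.67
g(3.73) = -493.91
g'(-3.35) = -228.14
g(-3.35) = 231.08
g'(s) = -24*s^2 - 12*s + 1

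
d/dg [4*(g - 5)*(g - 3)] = 8*g - 32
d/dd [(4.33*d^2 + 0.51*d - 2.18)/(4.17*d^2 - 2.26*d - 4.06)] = (-11.9125*d^2 - 16.9784*d - 6.9974)/(17.3889*d^4 - 18.8484*d^3 - 28.7528*d^2 + 18.3512*d + 16.4836)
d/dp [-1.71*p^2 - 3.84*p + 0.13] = -3.42*p - 3.84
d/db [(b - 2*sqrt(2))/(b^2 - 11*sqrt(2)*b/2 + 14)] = 2*(-b^2 + 4*sqrt(2)*b - 8)/(2*b^4 - 22*sqrt(2)*b^3 + 177*b^2 - 308*sqrt(2)*b + 392)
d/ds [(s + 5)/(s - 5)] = -10/(s - 5)^2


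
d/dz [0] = 0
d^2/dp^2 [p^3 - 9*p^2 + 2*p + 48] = 6*p - 18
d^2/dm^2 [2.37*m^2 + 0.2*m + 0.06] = 4.74000000000000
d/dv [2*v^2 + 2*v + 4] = 4*v + 2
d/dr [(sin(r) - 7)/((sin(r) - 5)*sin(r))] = (-cos(r) + 14/tan(r) - 35*cos(r)/sin(r)^2)/(sin(r) - 5)^2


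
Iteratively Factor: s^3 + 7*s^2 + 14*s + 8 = (s + 1)*(s^2 + 6*s + 8) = (s + 1)*(s + 2)*(s + 4)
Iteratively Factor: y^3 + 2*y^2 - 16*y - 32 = (y - 4)*(y^2 + 6*y + 8) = (y - 4)*(y + 2)*(y + 4)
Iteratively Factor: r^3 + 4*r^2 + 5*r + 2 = (r + 2)*(r^2 + 2*r + 1) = (r + 1)*(r + 2)*(r + 1)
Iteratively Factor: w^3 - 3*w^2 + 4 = (w + 1)*(w^2 - 4*w + 4) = (w - 2)*(w + 1)*(w - 2)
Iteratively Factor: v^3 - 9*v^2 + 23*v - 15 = (v - 3)*(v^2 - 6*v + 5) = (v - 3)*(v - 1)*(v - 5)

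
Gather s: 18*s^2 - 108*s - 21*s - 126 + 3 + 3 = 18*s^2 - 129*s - 120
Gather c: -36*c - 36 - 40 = -36*c - 76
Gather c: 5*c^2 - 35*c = 5*c^2 - 35*c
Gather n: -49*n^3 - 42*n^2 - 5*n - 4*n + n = -49*n^3 - 42*n^2 - 8*n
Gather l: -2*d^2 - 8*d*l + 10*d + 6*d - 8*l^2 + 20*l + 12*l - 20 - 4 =-2*d^2 + 16*d - 8*l^2 + l*(32 - 8*d) - 24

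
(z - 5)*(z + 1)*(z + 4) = z^3 - 21*z - 20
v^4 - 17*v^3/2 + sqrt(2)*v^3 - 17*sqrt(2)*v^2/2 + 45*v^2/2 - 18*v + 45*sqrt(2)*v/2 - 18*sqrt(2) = (v - 4)*(v - 3)*(v - 3/2)*(v + sqrt(2))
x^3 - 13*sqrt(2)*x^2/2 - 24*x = x*(x - 8*sqrt(2))*(x + 3*sqrt(2)/2)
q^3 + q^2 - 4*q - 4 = (q - 2)*(q + 1)*(q + 2)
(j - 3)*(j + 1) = j^2 - 2*j - 3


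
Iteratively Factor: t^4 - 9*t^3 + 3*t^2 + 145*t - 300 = (t - 5)*(t^3 - 4*t^2 - 17*t + 60) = (t - 5)*(t - 3)*(t^2 - t - 20) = (t - 5)*(t - 3)*(t + 4)*(t - 5)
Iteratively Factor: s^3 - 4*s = (s - 2)*(s^2 + 2*s) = s*(s - 2)*(s + 2)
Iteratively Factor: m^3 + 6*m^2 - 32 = (m + 4)*(m^2 + 2*m - 8) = (m - 2)*(m + 4)*(m + 4)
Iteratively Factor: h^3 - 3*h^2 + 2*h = (h)*(h^2 - 3*h + 2) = h*(h - 1)*(h - 2)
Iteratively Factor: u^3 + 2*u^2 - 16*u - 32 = (u + 2)*(u^2 - 16) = (u - 4)*(u + 2)*(u + 4)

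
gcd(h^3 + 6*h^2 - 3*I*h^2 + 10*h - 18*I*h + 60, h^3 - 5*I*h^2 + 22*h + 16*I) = h + 2*I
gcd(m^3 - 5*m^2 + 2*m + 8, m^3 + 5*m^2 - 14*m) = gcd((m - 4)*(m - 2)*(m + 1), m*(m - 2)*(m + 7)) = m - 2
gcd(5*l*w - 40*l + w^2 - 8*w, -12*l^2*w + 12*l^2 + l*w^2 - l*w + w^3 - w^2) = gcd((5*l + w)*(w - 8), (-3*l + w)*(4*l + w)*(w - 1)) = 1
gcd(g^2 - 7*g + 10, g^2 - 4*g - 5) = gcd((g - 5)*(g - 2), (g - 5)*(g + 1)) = g - 5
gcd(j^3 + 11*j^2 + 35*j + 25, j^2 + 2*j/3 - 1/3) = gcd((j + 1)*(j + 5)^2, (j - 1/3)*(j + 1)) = j + 1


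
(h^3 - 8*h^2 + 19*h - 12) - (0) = h^3 - 8*h^2 + 19*h - 12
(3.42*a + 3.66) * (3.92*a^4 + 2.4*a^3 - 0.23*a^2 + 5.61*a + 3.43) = 13.4064*a^5 + 22.5552*a^4 + 7.9974*a^3 + 18.3444*a^2 + 32.2632*a + 12.5538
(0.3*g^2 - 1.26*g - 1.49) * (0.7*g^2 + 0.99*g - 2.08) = 0.21*g^4 - 0.585*g^3 - 2.9144*g^2 + 1.1457*g + 3.0992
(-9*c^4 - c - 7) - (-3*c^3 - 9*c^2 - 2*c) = -9*c^4 + 3*c^3 + 9*c^2 + c - 7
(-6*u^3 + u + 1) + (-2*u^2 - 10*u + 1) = -6*u^3 - 2*u^2 - 9*u + 2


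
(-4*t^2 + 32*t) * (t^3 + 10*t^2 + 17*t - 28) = -4*t^5 - 8*t^4 + 252*t^3 + 656*t^2 - 896*t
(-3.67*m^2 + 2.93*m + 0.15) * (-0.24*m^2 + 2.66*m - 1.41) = 0.8808*m^4 - 10.4654*m^3 + 12.9325*m^2 - 3.7323*m - 0.2115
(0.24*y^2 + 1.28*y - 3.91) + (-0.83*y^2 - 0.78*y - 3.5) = -0.59*y^2 + 0.5*y - 7.41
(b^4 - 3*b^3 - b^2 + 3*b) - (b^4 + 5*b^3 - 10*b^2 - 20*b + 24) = -8*b^3 + 9*b^2 + 23*b - 24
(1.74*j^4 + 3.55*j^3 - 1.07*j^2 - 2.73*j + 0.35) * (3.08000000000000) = 5.3592*j^4 + 10.934*j^3 - 3.2956*j^2 - 8.4084*j + 1.078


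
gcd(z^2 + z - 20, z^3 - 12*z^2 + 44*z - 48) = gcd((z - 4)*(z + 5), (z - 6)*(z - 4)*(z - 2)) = z - 4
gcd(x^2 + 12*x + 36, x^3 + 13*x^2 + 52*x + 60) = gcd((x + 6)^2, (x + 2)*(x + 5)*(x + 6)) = x + 6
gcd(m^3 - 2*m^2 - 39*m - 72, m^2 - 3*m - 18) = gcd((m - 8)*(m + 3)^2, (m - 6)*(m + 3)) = m + 3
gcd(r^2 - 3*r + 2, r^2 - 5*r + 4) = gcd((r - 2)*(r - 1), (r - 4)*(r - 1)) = r - 1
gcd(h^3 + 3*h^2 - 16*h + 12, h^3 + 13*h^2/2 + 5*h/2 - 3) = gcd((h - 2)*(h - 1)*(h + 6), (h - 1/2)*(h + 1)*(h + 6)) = h + 6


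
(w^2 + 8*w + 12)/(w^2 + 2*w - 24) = (w + 2)/(w - 4)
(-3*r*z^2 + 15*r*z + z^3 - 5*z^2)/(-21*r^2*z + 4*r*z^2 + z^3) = (z - 5)/(7*r + z)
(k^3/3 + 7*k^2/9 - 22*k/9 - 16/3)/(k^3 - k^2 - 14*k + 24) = (3*k^3 + 7*k^2 - 22*k - 48)/(9*(k^3 - k^2 - 14*k + 24))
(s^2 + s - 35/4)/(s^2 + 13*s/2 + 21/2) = (s - 5/2)/(s + 3)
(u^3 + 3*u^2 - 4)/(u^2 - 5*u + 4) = (u^2 + 4*u + 4)/(u - 4)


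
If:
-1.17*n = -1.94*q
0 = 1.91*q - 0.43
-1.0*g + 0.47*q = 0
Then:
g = 0.11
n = 0.37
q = 0.23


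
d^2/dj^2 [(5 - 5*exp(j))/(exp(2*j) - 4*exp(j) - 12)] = 5*(-exp(4*j) - 84*exp(2*j) + 112*exp(j) - 192)*exp(j)/(exp(6*j) - 12*exp(5*j) + 12*exp(4*j) + 224*exp(3*j) - 144*exp(2*j) - 1728*exp(j) - 1728)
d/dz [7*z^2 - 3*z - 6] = 14*z - 3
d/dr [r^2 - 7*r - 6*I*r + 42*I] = 2*r - 7 - 6*I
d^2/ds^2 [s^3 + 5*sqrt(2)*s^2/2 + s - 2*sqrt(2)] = 6*s + 5*sqrt(2)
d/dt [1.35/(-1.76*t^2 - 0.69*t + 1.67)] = (4.752*t + 0.9315)/(1.76*t^2 + 0.69*t - 1.67)^2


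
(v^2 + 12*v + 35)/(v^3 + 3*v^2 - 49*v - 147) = (v + 5)/(v^2 - 4*v - 21)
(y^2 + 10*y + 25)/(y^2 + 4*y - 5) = (y + 5)/(y - 1)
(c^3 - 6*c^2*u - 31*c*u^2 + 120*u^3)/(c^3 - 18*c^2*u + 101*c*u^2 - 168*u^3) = (-c - 5*u)/(-c + 7*u)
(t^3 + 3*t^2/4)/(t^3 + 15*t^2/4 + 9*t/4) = t/(t + 3)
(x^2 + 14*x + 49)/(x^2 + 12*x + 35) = (x + 7)/(x + 5)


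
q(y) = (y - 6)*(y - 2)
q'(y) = 2*y - 8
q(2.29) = -1.08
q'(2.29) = -3.42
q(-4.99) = 76.82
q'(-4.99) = -17.98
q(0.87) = 5.80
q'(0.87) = -6.26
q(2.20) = -0.76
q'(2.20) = -3.60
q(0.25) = 10.06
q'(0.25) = -7.50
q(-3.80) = 56.84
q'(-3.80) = -15.60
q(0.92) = 5.49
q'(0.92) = -6.16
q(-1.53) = 26.58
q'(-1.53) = -11.06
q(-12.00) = 252.00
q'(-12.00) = -32.00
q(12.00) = 60.00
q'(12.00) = 16.00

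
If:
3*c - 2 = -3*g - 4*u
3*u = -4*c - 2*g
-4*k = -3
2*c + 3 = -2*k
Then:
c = -9/4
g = -39/4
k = 3/4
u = 19/2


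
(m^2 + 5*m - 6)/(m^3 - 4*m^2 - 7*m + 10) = (m + 6)/(m^2 - 3*m - 10)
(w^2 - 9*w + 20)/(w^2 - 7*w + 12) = (w - 5)/(w - 3)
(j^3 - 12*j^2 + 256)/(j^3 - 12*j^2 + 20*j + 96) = (j^2 - 4*j - 32)/(j^2 - 4*j - 12)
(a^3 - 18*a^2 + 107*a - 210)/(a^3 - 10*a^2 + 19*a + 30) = (a - 7)/(a + 1)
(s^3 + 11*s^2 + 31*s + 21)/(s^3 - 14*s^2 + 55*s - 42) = (s^3 + 11*s^2 + 31*s + 21)/(s^3 - 14*s^2 + 55*s - 42)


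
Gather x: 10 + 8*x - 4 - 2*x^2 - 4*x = -2*x^2 + 4*x + 6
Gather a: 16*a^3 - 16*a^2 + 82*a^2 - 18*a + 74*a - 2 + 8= 16*a^3 + 66*a^2 + 56*a + 6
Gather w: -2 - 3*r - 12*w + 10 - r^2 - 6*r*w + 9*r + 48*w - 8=-r^2 + 6*r + w*(36 - 6*r)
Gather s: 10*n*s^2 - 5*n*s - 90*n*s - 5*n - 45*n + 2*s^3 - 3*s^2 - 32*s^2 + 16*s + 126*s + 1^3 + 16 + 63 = -50*n + 2*s^3 + s^2*(10*n - 35) + s*(142 - 95*n) + 80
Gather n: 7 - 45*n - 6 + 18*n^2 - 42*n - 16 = 18*n^2 - 87*n - 15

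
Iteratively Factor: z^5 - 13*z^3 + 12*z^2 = (z + 4)*(z^4 - 4*z^3 + 3*z^2) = z*(z + 4)*(z^3 - 4*z^2 + 3*z) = z^2*(z + 4)*(z^2 - 4*z + 3) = z^2*(z - 1)*(z + 4)*(z - 3)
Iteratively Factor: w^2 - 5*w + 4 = (w - 1)*(w - 4)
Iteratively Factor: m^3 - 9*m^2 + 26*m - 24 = (m - 3)*(m^2 - 6*m + 8) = (m - 4)*(m - 3)*(m - 2)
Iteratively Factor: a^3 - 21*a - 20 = (a + 4)*(a^2 - 4*a - 5) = (a + 1)*(a + 4)*(a - 5)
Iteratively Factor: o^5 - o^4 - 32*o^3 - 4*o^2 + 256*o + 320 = (o - 5)*(o^4 + 4*o^3 - 12*o^2 - 64*o - 64) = (o - 5)*(o + 2)*(o^3 + 2*o^2 - 16*o - 32) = (o - 5)*(o + 2)*(o + 4)*(o^2 - 2*o - 8) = (o - 5)*(o - 4)*(o + 2)*(o + 4)*(o + 2)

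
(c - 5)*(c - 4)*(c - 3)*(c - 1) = c^4 - 13*c^3 + 59*c^2 - 107*c + 60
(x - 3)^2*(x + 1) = x^3 - 5*x^2 + 3*x + 9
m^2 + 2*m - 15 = (m - 3)*(m + 5)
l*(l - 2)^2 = l^3 - 4*l^2 + 4*l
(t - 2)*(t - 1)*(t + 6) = t^3 + 3*t^2 - 16*t + 12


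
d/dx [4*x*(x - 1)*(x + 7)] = 12*x^2 + 48*x - 28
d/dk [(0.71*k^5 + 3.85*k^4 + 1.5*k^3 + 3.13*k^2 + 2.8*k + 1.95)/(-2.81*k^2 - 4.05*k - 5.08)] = (-5.9853*k^6 - 33.139*k^5 - 69.0265*k^4 - 90.382*k^3 - 27.6685*k^2 - 20.8418*k - 6.3265)/(7.8961*k^4 + 22.761*k^3 + 44.9521*k^2 + 41.148*k + 25.8064)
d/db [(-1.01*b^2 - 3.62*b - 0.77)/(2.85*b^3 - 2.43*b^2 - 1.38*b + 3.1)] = (2.8785*b^4 + 20.634*b^3 - 0.8193*b^2 - 10.0042*b - 12.2846)/(8.1225*b^6 - 13.851*b^5 - 1.9611*b^4 + 24.3768*b^3 - 13.1616*b^2 - 8.556*b + 9.61)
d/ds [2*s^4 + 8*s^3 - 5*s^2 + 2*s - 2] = 8*s^3 + 24*s^2 - 10*s + 2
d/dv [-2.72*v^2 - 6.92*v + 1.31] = -5.44*v - 6.92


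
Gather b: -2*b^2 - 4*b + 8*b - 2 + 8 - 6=-2*b^2 + 4*b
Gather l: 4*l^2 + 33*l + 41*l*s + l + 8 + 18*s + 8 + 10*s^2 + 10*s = 4*l^2 + l*(41*s + 34) + 10*s^2 + 28*s + 16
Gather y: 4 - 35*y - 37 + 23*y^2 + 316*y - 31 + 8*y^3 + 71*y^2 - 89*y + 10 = 8*y^3 + 94*y^2 + 192*y - 54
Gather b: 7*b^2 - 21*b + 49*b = 7*b^2 + 28*b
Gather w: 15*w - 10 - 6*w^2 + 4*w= -6*w^2 + 19*w - 10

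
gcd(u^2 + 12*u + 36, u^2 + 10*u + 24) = u + 6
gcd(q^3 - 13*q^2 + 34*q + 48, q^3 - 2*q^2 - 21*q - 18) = q^2 - 5*q - 6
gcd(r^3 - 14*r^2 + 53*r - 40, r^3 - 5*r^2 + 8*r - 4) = r - 1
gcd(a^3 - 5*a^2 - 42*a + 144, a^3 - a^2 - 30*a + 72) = a^2 + 3*a - 18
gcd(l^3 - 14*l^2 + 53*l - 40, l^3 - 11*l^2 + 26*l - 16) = l^2 - 9*l + 8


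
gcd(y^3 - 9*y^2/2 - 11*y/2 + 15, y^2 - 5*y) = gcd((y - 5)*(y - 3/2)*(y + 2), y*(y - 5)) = y - 5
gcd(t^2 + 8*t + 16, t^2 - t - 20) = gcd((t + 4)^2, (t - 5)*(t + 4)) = t + 4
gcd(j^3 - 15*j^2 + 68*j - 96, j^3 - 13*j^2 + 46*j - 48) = j^2 - 11*j + 24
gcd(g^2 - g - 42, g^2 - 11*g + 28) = g - 7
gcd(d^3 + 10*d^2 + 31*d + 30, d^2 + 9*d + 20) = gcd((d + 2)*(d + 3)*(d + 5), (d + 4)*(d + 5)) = d + 5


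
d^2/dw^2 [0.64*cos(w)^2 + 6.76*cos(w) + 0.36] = -6.76*cos(w) - 1.28*cos(2*w)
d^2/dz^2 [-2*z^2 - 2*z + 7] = -4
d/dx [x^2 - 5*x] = 2*x - 5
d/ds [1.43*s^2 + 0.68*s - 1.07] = 2.86*s + 0.68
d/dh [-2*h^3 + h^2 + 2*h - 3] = -6*h^2 + 2*h + 2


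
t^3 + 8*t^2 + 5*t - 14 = (t - 1)*(t + 2)*(t + 7)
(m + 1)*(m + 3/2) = m^2 + 5*m/2 + 3/2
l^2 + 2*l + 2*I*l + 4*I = (l + 2)*(l + 2*I)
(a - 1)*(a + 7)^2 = a^3 + 13*a^2 + 35*a - 49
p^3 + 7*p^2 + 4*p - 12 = (p - 1)*(p + 2)*(p + 6)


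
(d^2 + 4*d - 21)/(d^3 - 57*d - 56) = (d - 3)/(d^2 - 7*d - 8)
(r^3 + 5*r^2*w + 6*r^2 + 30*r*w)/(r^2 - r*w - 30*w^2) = r*(r + 6)/(r - 6*w)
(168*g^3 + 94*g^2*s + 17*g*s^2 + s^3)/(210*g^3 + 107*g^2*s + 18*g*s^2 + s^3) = (4*g + s)/(5*g + s)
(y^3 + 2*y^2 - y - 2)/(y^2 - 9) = (y^3 + 2*y^2 - y - 2)/(y^2 - 9)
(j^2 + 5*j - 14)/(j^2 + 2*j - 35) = (j - 2)/(j - 5)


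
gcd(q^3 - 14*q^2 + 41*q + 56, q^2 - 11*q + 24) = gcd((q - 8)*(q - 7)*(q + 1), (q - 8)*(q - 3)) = q - 8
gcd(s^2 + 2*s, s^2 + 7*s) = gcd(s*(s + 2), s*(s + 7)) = s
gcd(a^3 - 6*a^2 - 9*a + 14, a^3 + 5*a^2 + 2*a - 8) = a^2 + a - 2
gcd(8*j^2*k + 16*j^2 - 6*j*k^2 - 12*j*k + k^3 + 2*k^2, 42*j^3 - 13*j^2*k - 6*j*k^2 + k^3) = 2*j - k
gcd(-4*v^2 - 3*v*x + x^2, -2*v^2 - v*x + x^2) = v + x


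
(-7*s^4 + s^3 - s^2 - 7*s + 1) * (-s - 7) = 7*s^5 + 48*s^4 - 6*s^3 + 14*s^2 + 48*s - 7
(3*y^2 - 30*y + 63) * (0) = 0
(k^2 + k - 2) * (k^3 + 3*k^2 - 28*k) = k^5 + 4*k^4 - 27*k^3 - 34*k^2 + 56*k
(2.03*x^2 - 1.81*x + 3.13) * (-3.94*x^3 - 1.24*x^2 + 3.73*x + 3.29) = -7.9982*x^5 + 4.6142*x^4 - 2.5159*x^3 - 3.9538*x^2 + 5.72*x + 10.2977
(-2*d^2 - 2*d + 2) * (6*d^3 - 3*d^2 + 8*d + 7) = -12*d^5 - 6*d^4 + 2*d^3 - 36*d^2 + 2*d + 14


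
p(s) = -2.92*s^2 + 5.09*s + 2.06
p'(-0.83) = 9.94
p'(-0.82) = 9.88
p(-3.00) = -39.49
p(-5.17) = -102.30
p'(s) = 5.09 - 5.84*s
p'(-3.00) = 22.61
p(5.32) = -53.50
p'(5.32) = -25.98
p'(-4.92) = 33.82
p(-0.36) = -0.15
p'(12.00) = -64.99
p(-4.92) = -93.67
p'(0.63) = 1.41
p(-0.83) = -4.18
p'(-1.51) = 13.91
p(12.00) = -357.34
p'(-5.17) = 35.28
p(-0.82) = -4.08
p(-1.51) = -12.28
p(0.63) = 4.11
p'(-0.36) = 7.19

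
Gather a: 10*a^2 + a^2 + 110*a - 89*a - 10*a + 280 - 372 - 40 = 11*a^2 + 11*a - 132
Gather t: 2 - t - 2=-t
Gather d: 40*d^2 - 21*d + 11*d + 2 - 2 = 40*d^2 - 10*d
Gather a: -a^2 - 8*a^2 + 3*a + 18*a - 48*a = -9*a^2 - 27*a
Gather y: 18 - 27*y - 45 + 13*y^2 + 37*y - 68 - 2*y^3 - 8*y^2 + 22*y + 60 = -2*y^3 + 5*y^2 + 32*y - 35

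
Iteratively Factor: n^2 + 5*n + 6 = (n + 3)*(n + 2)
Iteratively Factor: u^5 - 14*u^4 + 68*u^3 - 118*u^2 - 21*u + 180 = (u - 5)*(u^4 - 9*u^3 + 23*u^2 - 3*u - 36) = (u - 5)*(u - 3)*(u^3 - 6*u^2 + 5*u + 12) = (u - 5)*(u - 3)^2*(u^2 - 3*u - 4) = (u - 5)*(u - 3)^2*(u + 1)*(u - 4)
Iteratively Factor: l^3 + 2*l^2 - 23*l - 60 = (l + 3)*(l^2 - l - 20) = (l + 3)*(l + 4)*(l - 5)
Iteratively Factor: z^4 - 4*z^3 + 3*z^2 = (z)*(z^3 - 4*z^2 + 3*z) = z*(z - 3)*(z^2 - z) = z^2*(z - 3)*(z - 1)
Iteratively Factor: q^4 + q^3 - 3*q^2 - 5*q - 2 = (q + 1)*(q^3 - 3*q - 2) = (q - 2)*(q + 1)*(q^2 + 2*q + 1) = (q - 2)*(q + 1)^2*(q + 1)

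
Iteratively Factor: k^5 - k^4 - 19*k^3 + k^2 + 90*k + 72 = (k - 3)*(k^4 + 2*k^3 - 13*k^2 - 38*k - 24) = (k - 3)*(k + 3)*(k^3 - k^2 - 10*k - 8) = (k - 3)*(k + 2)*(k + 3)*(k^2 - 3*k - 4) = (k - 3)*(k + 1)*(k + 2)*(k + 3)*(k - 4)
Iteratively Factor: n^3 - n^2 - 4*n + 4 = (n + 2)*(n^2 - 3*n + 2) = (n - 1)*(n + 2)*(n - 2)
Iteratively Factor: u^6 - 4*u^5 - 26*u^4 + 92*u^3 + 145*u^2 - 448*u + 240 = (u - 4)*(u^5 - 26*u^3 - 12*u^2 + 97*u - 60) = (u - 4)*(u - 1)*(u^4 + u^3 - 25*u^2 - 37*u + 60) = (u - 4)*(u - 1)^2*(u^3 + 2*u^2 - 23*u - 60) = (u - 4)*(u - 1)^2*(u + 4)*(u^2 - 2*u - 15) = (u - 5)*(u - 4)*(u - 1)^2*(u + 4)*(u + 3)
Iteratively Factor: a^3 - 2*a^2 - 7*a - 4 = (a - 4)*(a^2 + 2*a + 1) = (a - 4)*(a + 1)*(a + 1)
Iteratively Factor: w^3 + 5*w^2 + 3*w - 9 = (w - 1)*(w^2 + 6*w + 9) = (w - 1)*(w + 3)*(w + 3)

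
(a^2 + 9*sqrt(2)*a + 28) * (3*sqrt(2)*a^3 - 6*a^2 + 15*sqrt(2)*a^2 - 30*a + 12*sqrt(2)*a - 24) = 3*sqrt(2)*a^5 + 15*sqrt(2)*a^4 + 48*a^4 + 42*sqrt(2)*a^3 + 240*a^3 + 24*a^2 + 150*sqrt(2)*a^2 - 840*a + 120*sqrt(2)*a - 672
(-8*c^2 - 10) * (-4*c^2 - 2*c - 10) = 32*c^4 + 16*c^3 + 120*c^2 + 20*c + 100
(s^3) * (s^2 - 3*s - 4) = s^5 - 3*s^4 - 4*s^3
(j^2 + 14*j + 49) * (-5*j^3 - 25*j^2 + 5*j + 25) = -5*j^5 - 95*j^4 - 590*j^3 - 1130*j^2 + 595*j + 1225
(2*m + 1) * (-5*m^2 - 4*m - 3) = -10*m^3 - 13*m^2 - 10*m - 3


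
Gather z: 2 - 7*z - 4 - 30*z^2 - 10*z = -30*z^2 - 17*z - 2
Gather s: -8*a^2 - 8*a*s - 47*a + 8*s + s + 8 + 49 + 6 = -8*a^2 - 47*a + s*(9 - 8*a) + 63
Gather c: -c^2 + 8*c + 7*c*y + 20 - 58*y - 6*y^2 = -c^2 + c*(7*y + 8) - 6*y^2 - 58*y + 20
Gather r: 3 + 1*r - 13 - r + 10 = 0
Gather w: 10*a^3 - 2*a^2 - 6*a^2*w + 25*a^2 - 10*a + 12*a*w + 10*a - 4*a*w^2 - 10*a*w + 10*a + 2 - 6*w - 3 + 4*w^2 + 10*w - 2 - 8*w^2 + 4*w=10*a^3 + 23*a^2 + 10*a + w^2*(-4*a - 4) + w*(-6*a^2 + 2*a + 8) - 3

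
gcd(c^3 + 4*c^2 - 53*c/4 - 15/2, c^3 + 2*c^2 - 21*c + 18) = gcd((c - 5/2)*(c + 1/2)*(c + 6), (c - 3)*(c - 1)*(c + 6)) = c + 6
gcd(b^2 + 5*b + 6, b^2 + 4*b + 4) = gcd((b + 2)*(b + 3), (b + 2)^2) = b + 2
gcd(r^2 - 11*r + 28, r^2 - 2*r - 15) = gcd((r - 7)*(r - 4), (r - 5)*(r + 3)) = 1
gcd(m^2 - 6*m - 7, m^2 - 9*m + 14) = m - 7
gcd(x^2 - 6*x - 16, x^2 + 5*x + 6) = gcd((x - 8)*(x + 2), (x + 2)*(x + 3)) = x + 2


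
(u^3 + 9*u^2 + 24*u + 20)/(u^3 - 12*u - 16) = (u + 5)/(u - 4)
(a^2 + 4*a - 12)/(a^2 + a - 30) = (a - 2)/(a - 5)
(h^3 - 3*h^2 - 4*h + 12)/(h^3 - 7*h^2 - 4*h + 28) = (h - 3)/(h - 7)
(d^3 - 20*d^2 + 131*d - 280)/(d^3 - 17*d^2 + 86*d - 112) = (d - 5)/(d - 2)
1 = 1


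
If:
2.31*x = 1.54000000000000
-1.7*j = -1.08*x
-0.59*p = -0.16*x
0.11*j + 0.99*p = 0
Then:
No Solution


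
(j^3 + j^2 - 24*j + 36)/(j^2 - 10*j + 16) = (j^2 + 3*j - 18)/(j - 8)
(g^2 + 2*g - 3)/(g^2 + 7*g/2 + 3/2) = 2*(g - 1)/(2*g + 1)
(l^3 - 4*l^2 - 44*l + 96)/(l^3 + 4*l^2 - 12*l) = (l - 8)/l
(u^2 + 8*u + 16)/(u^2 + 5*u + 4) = (u + 4)/(u + 1)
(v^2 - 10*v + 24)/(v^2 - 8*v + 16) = (v - 6)/(v - 4)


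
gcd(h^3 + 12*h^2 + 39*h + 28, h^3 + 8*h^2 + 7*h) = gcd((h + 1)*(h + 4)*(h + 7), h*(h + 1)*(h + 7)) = h^2 + 8*h + 7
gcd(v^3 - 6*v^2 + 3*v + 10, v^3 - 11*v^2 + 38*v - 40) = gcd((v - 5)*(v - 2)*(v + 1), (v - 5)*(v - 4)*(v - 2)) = v^2 - 7*v + 10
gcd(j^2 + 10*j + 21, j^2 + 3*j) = j + 3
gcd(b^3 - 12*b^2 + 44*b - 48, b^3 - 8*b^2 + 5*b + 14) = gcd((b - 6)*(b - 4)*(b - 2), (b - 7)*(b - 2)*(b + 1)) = b - 2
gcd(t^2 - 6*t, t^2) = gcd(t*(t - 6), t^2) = t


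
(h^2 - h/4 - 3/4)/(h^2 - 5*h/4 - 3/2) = (h - 1)/(h - 2)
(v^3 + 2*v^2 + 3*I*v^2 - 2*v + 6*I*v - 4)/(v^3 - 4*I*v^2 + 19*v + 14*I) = (v + 2)/(v - 7*I)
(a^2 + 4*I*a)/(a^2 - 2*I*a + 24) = a/(a - 6*I)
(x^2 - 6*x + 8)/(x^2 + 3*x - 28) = (x - 2)/(x + 7)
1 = 1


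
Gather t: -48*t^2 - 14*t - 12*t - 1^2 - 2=-48*t^2 - 26*t - 3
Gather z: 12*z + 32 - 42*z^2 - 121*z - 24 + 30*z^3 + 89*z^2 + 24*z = 30*z^3 + 47*z^2 - 85*z + 8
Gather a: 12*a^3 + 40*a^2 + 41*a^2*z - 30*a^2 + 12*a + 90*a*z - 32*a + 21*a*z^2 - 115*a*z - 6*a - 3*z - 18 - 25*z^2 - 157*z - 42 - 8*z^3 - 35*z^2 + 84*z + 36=12*a^3 + a^2*(41*z + 10) + a*(21*z^2 - 25*z - 26) - 8*z^3 - 60*z^2 - 76*z - 24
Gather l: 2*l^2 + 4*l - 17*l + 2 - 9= 2*l^2 - 13*l - 7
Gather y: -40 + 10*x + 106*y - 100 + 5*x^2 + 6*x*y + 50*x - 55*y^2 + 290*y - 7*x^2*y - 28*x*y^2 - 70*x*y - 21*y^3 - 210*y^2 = 5*x^2 + 60*x - 21*y^3 + y^2*(-28*x - 265) + y*(-7*x^2 - 64*x + 396) - 140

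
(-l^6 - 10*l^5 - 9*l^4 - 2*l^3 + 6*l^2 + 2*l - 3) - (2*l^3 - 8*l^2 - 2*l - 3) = -l^6 - 10*l^5 - 9*l^4 - 4*l^3 + 14*l^2 + 4*l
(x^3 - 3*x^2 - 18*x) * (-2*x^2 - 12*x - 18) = -2*x^5 - 6*x^4 + 54*x^3 + 270*x^2 + 324*x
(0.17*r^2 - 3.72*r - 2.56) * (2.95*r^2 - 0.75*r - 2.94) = 0.5015*r^4 - 11.1015*r^3 - 5.2618*r^2 + 12.8568*r + 7.5264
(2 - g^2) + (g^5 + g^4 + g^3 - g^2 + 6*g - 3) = g^5 + g^4 + g^3 - 2*g^2 + 6*g - 1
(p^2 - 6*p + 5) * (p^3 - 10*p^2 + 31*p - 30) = p^5 - 16*p^4 + 96*p^3 - 266*p^2 + 335*p - 150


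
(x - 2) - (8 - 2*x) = 3*x - 10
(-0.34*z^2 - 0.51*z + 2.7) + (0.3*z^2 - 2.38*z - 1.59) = -0.04*z^2 - 2.89*z + 1.11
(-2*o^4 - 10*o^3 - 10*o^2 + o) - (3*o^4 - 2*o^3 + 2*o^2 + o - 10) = -5*o^4 - 8*o^3 - 12*o^2 + 10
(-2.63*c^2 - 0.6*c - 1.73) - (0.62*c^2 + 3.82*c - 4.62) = -3.25*c^2 - 4.42*c + 2.89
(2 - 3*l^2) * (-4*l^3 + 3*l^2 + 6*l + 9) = 12*l^5 - 9*l^4 - 26*l^3 - 21*l^2 + 12*l + 18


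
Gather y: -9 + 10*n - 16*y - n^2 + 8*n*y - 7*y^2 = -n^2 + 10*n - 7*y^2 + y*(8*n - 16) - 9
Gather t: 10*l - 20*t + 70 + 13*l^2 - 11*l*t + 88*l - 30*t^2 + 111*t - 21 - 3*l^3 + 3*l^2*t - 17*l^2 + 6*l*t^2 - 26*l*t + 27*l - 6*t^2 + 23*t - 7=-3*l^3 - 4*l^2 + 125*l + t^2*(6*l - 36) + t*(3*l^2 - 37*l + 114) + 42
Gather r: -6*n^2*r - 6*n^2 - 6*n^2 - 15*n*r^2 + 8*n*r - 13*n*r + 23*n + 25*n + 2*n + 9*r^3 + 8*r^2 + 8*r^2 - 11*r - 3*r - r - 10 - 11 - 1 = -12*n^2 + 50*n + 9*r^3 + r^2*(16 - 15*n) + r*(-6*n^2 - 5*n - 15) - 22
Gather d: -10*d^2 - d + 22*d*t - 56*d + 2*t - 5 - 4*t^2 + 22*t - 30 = -10*d^2 + d*(22*t - 57) - 4*t^2 + 24*t - 35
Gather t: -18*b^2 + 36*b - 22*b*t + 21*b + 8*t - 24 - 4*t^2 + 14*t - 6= -18*b^2 + 57*b - 4*t^2 + t*(22 - 22*b) - 30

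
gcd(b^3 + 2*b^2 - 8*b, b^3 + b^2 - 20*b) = b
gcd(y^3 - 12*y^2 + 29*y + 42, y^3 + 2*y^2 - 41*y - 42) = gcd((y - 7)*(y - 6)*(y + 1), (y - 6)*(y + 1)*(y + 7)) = y^2 - 5*y - 6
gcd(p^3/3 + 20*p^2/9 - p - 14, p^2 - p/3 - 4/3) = 1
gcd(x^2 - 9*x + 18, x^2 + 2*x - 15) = x - 3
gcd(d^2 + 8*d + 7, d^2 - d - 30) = 1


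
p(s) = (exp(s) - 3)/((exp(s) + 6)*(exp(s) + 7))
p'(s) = -(exp(s) - 3)*exp(s)/((exp(s) + 6)*(exp(s) + 7)^2) - (exp(s) - 3)*exp(s)/((exp(s) + 6)^2*(exp(s) + 7)) + exp(s)/((exp(s) + 6)*(exp(s) + 7)) = (-exp(2*s) + 6*exp(s) + 81)*exp(s)/(exp(4*s) + 26*exp(3*s) + 253*exp(2*s) + 1092*exp(s) + 1764)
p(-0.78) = -0.05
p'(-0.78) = 0.02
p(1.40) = 0.01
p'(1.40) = 0.03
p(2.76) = 0.03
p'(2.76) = -0.00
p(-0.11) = -0.04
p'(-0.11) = 0.03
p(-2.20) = -0.07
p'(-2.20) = 0.00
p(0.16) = -0.03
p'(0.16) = 0.03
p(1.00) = -0.00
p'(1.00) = 0.03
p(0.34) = -0.03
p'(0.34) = 0.03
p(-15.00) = -0.07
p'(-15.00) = 0.00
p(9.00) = 0.00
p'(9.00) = 0.00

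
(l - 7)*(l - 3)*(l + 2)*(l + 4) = l^4 - 4*l^3 - 31*l^2 + 46*l + 168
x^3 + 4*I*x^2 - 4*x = x*(x + 2*I)^2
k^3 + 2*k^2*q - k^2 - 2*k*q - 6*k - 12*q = (k - 3)*(k + 2)*(k + 2*q)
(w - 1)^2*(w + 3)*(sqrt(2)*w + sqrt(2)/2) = sqrt(2)*w^4 + 3*sqrt(2)*w^3/2 - 9*sqrt(2)*w^2/2 + sqrt(2)*w/2 + 3*sqrt(2)/2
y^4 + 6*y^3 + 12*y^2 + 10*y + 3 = (y + 1)^3*(y + 3)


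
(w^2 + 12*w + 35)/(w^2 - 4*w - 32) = (w^2 + 12*w + 35)/(w^2 - 4*w - 32)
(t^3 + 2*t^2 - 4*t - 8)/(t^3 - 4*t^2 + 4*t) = (t^2 + 4*t + 4)/(t*(t - 2))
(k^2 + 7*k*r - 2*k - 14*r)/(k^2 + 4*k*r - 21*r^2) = (2 - k)/(-k + 3*r)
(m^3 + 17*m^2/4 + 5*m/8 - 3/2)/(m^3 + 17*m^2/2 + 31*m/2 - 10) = (m + 3/4)/(m + 5)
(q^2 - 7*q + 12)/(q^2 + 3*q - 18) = (q - 4)/(q + 6)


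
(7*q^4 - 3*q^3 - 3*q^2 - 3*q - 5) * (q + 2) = 7*q^5 + 11*q^4 - 9*q^3 - 9*q^2 - 11*q - 10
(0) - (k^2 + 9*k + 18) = -k^2 - 9*k - 18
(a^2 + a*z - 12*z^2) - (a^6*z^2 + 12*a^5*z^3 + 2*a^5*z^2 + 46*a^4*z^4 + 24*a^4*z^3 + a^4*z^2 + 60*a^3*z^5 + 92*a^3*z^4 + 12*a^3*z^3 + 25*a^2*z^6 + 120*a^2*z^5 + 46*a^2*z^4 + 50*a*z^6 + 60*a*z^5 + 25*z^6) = -a^6*z^2 - 12*a^5*z^3 - 2*a^5*z^2 - 46*a^4*z^4 - 24*a^4*z^3 - a^4*z^2 - 60*a^3*z^5 - 92*a^3*z^4 - 12*a^3*z^3 - 25*a^2*z^6 - 120*a^2*z^5 - 46*a^2*z^4 + a^2 - 50*a*z^6 - 60*a*z^5 + a*z - 25*z^6 - 12*z^2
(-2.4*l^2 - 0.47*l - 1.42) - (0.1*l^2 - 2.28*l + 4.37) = -2.5*l^2 + 1.81*l - 5.79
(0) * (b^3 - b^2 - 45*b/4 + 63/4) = 0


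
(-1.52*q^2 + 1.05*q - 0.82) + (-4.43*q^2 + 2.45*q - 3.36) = -5.95*q^2 + 3.5*q - 4.18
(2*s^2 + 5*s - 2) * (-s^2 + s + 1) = -2*s^4 - 3*s^3 + 9*s^2 + 3*s - 2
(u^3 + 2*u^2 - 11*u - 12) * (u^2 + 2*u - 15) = u^5 + 4*u^4 - 22*u^3 - 64*u^2 + 141*u + 180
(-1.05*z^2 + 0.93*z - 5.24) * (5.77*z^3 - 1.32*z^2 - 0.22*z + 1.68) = -6.0585*z^5 + 6.7521*z^4 - 31.2314*z^3 + 4.9482*z^2 + 2.7152*z - 8.8032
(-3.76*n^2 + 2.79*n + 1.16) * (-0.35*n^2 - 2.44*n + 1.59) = 1.316*n^4 + 8.1979*n^3 - 13.192*n^2 + 1.6057*n + 1.8444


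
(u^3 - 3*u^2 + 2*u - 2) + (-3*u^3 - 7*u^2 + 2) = -2*u^3 - 10*u^2 + 2*u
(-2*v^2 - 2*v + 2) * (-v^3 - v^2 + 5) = 2*v^5 + 4*v^4 - 12*v^2 - 10*v + 10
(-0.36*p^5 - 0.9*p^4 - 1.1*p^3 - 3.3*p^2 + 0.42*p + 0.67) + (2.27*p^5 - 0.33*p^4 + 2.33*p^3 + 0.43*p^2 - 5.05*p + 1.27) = 1.91*p^5 - 1.23*p^4 + 1.23*p^3 - 2.87*p^2 - 4.63*p + 1.94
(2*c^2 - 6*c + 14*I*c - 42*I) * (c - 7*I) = 2*c^3 - 6*c^2 + 98*c - 294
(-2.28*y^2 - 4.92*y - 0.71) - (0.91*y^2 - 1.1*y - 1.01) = -3.19*y^2 - 3.82*y + 0.3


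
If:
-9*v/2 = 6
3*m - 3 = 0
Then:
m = 1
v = -4/3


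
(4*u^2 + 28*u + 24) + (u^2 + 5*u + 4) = 5*u^2 + 33*u + 28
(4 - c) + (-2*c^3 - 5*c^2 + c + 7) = -2*c^3 - 5*c^2 + 11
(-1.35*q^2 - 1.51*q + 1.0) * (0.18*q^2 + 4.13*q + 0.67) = -0.243*q^4 - 5.8473*q^3 - 6.9608*q^2 + 3.1183*q + 0.67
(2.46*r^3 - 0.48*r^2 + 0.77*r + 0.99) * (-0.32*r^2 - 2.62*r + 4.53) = -0.7872*r^5 - 6.2916*r^4 + 12.155*r^3 - 4.5086*r^2 + 0.8943*r + 4.4847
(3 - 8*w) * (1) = 3 - 8*w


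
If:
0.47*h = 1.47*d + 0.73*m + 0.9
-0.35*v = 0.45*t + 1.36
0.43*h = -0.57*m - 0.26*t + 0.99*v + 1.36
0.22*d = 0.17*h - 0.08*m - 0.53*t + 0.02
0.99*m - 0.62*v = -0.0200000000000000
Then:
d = -0.12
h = -2.00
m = -2.28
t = -0.21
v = -3.61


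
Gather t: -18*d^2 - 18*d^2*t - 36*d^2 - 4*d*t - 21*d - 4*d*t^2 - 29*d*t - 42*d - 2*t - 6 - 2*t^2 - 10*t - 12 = -54*d^2 - 63*d + t^2*(-4*d - 2) + t*(-18*d^2 - 33*d - 12) - 18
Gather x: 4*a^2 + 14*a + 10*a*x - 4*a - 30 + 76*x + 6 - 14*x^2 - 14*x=4*a^2 + 10*a - 14*x^2 + x*(10*a + 62) - 24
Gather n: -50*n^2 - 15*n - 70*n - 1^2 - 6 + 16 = -50*n^2 - 85*n + 9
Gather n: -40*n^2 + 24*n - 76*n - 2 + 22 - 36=-40*n^2 - 52*n - 16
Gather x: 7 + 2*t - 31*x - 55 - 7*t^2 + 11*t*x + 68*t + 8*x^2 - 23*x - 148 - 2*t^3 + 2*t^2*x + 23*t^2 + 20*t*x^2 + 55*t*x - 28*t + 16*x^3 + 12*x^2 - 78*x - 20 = -2*t^3 + 16*t^2 + 42*t + 16*x^3 + x^2*(20*t + 20) + x*(2*t^2 + 66*t - 132) - 216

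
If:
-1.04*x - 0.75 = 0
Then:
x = -0.72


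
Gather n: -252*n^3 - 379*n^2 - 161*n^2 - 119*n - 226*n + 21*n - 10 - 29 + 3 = -252*n^3 - 540*n^2 - 324*n - 36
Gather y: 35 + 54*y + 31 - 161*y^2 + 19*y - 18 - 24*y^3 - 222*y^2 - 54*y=-24*y^3 - 383*y^2 + 19*y + 48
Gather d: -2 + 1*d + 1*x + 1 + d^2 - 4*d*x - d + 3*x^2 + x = d^2 - 4*d*x + 3*x^2 + 2*x - 1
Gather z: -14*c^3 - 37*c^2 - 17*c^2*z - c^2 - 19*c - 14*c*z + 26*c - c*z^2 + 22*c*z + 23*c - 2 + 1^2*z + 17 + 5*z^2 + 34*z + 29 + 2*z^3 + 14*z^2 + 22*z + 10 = -14*c^3 - 38*c^2 + 30*c + 2*z^3 + z^2*(19 - c) + z*(-17*c^2 + 8*c + 57) + 54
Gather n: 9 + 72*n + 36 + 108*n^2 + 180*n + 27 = 108*n^2 + 252*n + 72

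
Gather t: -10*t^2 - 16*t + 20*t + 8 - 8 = -10*t^2 + 4*t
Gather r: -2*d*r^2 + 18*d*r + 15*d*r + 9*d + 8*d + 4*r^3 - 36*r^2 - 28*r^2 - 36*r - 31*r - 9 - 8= 17*d + 4*r^3 + r^2*(-2*d - 64) + r*(33*d - 67) - 17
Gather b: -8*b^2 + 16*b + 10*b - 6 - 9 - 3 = -8*b^2 + 26*b - 18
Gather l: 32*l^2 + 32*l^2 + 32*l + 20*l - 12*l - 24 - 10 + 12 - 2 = 64*l^2 + 40*l - 24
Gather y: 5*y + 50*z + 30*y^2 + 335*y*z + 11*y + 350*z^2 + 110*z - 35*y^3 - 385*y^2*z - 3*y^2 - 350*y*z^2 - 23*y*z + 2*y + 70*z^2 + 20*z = -35*y^3 + y^2*(27 - 385*z) + y*(-350*z^2 + 312*z + 18) + 420*z^2 + 180*z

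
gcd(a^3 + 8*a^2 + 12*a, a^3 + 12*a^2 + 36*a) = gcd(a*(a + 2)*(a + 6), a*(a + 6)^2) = a^2 + 6*a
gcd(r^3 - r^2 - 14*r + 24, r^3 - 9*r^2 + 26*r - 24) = r^2 - 5*r + 6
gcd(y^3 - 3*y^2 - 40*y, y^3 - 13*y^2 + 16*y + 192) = y - 8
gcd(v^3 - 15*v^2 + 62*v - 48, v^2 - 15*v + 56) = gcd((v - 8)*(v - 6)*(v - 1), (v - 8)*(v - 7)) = v - 8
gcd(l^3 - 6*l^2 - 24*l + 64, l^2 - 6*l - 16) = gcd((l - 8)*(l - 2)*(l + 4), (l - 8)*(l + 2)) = l - 8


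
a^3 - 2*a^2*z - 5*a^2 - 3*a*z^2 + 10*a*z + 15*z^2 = (a - 5)*(a - 3*z)*(a + z)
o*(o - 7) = o^2 - 7*o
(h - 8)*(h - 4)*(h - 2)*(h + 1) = h^4 - 13*h^3 + 42*h^2 - 8*h - 64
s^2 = s^2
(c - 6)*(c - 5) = c^2 - 11*c + 30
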